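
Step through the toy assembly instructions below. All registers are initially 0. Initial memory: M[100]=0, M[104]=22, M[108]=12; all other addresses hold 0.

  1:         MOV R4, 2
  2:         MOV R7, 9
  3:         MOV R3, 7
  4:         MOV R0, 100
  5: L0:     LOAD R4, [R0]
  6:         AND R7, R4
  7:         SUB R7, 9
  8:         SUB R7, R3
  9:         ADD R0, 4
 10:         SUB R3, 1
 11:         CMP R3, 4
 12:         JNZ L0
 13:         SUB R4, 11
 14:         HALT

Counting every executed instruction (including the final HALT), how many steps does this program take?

30

R4=2
R7=9
R3=7
R0=100
R4=M[100]=0
R7=9&0=0
R7=0-9=-9
R7=(-9)-7=-16
R0=100+4=104
R3=7-1=6
CMP R3, 4  (cmp 6,4)
JNZ L0: taken
R4=M[104]=22
R7=(-16)&22=16
R7=16-9=7
R7=7-6=1
R0=104+4=108
R3=6-1=5
CMP R3, 4  (cmp 5,4)
JNZ L0: taken
R4=M[108]=12
R7=1&12=0
R7=0-9=-9
R7=(-9)-5=-14
R0=108+4=112
R3=5-1=4
CMP R3, 4  (cmp 4,4)
JNZ L0: not taken
R4=12-11=1
halt.
Total executed instructions: 30.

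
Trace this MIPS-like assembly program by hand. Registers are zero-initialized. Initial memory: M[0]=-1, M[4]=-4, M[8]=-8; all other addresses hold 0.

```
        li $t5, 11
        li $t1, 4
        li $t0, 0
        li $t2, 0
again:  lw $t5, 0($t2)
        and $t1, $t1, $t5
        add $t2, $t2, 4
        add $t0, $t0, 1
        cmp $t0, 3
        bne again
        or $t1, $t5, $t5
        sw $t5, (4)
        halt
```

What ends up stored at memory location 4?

after li $t5, 11: $t5=11
after li $t1, 4: $t1=4
after li $t0, 0: $t0=0
after li $t2, 0: $t2=0
after lw $t5, 0($t2): $t5=M[0]=-1
after and $t1, $t1, $t5: $t1=4&(-1)=4
after add $t2, $t2, 4: $t2=0+4=4
after add $t0, $t0, 1: $t0=0+1=1
cmp $t0, 3  (cmp 1,3)
bne again: taken
after lw $t5, 0($t2): $t5=M[4]=-4
after and $t1, $t1, $t5: $t1=4&(-4)=4
after add $t2, $t2, 4: $t2=4+4=8
after add $t0, $t0, 1: $t0=1+1=2
cmp $t0, 3  (cmp 2,3)
bne again: taken
after lw $t5, 0($t2): $t5=M[8]=-8
after and $t1, $t1, $t5: $t1=4&(-8)=0
after add $t2, $t2, 4: $t2=8+4=12
after add $t0, $t0, 1: $t0=2+1=3
cmp $t0, 3  (cmp 3,3)
bne again: not taken
after or $t1, $t5, $t5: $t1=(-8)|(-8)=-8
sw $t5, (4) → M[4]=-8
halt.

-8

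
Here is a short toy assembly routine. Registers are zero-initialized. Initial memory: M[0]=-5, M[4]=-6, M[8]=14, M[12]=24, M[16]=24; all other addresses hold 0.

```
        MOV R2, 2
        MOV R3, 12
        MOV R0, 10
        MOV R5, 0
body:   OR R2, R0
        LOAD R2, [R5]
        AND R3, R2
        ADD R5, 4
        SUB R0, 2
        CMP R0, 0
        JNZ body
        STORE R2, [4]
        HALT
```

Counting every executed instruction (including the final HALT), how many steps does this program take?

41

MOV R2, 2 → R2=2
MOV R3, 12 → R3=12
MOV R0, 10 → R0=10
MOV R5, 0 → R5=0
OR R2, R0 → R2=2|10=10
LOAD R2, [R5] → R2=M[0]=-5
AND R3, R2 → R3=12&(-5)=8
ADD R5, 4 → R5=0+4=4
SUB R0, 2 → R0=10-2=8
CMP R0, 0  (cmp 8,0)
JNZ body: taken
OR R2, R0 → R2=(-5)|8=-5
LOAD R2, [R5] → R2=M[4]=-6
AND R3, R2 → R3=8&(-6)=8
ADD R5, 4 → R5=4+4=8
SUB R0, 2 → R0=8-2=6
CMP R0, 0  (cmp 6,0)
JNZ body: taken
OR R2, R0 → R2=(-6)|6=-2
LOAD R2, [R5] → R2=M[8]=14
AND R3, R2 → R3=8&14=8
ADD R5, 4 → R5=8+4=12
SUB R0, 2 → R0=6-2=4
CMP R0, 0  (cmp 4,0)
JNZ body: taken
OR R2, R0 → R2=14|4=14
LOAD R2, [R5] → R2=M[12]=24
AND R3, R2 → R3=8&24=8
ADD R5, 4 → R5=12+4=16
SUB R0, 2 → R0=4-2=2
CMP R0, 0  (cmp 2,0)
JNZ body: taken
OR R2, R0 → R2=24|2=26
LOAD R2, [R5] → R2=M[16]=24
AND R3, R2 → R3=8&24=8
ADD R5, 4 → R5=16+4=20
SUB R0, 2 → R0=2-2=0
CMP R0, 0  (cmp 0,0)
JNZ body: not taken
STORE R2, [4] → M[4]=24
halt.
Total executed instructions: 41.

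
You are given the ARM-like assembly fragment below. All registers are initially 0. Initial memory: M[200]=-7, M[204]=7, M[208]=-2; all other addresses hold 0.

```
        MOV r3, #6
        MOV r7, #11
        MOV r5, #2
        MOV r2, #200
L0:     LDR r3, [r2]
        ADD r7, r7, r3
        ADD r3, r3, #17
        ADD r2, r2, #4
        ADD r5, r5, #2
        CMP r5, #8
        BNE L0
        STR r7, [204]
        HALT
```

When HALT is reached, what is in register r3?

after MOV r3, #6: r3=6
after MOV r7, #11: r7=11
after MOV r5, #2: r5=2
after MOV r2, #200: r2=200
after LDR r3, [r2]: r3=M[200]=-7
after ADD r7, r7, r3: r7=11+(-7)=4
after ADD r3, r3, #17: r3=(-7)+17=10
after ADD r2, r2, #4: r2=200+4=204
after ADD r5, r5, #2: r5=2+2=4
CMP r5, #8  (cmp 4,8)
BNE L0: taken
after LDR r3, [r2]: r3=M[204]=7
after ADD r7, r7, r3: r7=4+7=11
after ADD r3, r3, #17: r3=7+17=24
after ADD r2, r2, #4: r2=204+4=208
after ADD r5, r5, #2: r5=4+2=6
CMP r5, #8  (cmp 6,8)
BNE L0: taken
after LDR r3, [r2]: r3=M[208]=-2
after ADD r7, r7, r3: r7=11+(-2)=9
after ADD r3, r3, #17: r3=(-2)+17=15
after ADD r2, r2, #4: r2=208+4=212
after ADD r5, r5, #2: r5=6+2=8
CMP r5, #8  (cmp 8,8)
BNE L0: not taken
STR r7, [204] → M[204]=9
halt.

15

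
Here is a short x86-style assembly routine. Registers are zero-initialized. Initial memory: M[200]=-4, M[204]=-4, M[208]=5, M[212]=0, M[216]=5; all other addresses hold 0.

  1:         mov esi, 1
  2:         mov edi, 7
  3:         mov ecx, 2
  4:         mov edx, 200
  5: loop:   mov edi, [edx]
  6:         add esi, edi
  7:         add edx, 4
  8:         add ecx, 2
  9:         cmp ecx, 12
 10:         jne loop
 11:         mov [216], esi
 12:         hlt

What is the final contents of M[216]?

esi=1
edi=7
ecx=2
edx=200
edi=M[200]=-4
esi=1+(-4)=-3
edx=200+4=204
ecx=2+2=4
cmp ecx, 12  (cmp 4,12)
jne loop: taken
edi=M[204]=-4
esi=(-3)+(-4)=-7
edx=204+4=208
ecx=4+2=6
cmp ecx, 12  (cmp 6,12)
jne loop: taken
edi=M[208]=5
esi=(-7)+5=-2
edx=208+4=212
ecx=6+2=8
cmp ecx, 12  (cmp 8,12)
jne loop: taken
edi=M[212]=0
esi=(-2)+0=-2
edx=212+4=216
ecx=8+2=10
cmp ecx, 12  (cmp 10,12)
jne loop: taken
edi=M[216]=5
esi=(-2)+5=3
edx=216+4=220
ecx=10+2=12
cmp ecx, 12  (cmp 12,12)
jne loop: not taken
mov [216], esi → M[216]=3
halt.

3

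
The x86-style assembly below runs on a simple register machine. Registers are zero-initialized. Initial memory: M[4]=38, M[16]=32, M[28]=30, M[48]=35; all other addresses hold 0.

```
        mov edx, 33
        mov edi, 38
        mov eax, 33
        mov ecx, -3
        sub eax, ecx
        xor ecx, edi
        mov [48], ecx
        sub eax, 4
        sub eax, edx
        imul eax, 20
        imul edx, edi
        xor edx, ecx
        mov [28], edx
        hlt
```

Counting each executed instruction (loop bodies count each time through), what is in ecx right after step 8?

mov edx, 33 → edx=33
mov edi, 38 → edi=38
mov eax, 33 → eax=33
mov ecx, -3 → ecx=-3
sub eax, ecx → eax=33-(-3)=36
xor ecx, edi → ecx=(-3)^38=-37
mov [48], ecx → M[48]=-37
sub eax, 4 → eax=36-4=32
After step 8: ecx = -37.

-37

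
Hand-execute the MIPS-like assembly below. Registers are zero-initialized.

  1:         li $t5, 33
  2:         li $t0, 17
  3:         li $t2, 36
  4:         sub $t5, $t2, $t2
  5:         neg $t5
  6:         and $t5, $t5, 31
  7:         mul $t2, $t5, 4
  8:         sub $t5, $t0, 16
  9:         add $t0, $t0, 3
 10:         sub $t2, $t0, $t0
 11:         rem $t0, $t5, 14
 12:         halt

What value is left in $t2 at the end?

0

after li $t5, 33: $t5=33
after li $t0, 17: $t0=17
after li $t2, 36: $t2=36
after sub $t5, $t2, $t2: $t5=36-36=0
after neg $t5: $t5=-(0)=0
after and $t5, $t5, 31: $t5=0&31=0
after mul $t2, $t5, 4: $t2=0*4=0
after sub $t5, $t0, 16: $t5=17-16=1
after add $t0, $t0, 3: $t0=17+3=20
after sub $t2, $t0, $t0: $t2=20-20=0
after rem $t0, $t5, 14: $t0=1%14=1
halt.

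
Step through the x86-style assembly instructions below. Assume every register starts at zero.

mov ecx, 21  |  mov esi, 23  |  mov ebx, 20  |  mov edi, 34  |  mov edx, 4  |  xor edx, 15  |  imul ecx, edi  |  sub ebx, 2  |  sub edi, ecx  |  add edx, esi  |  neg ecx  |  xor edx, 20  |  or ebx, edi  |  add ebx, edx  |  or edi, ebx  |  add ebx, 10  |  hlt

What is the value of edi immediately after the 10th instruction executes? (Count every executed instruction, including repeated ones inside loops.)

mov ecx, 21 → ecx=21
mov esi, 23 → esi=23
mov ebx, 20 → ebx=20
mov edi, 34 → edi=34
mov edx, 4 → edx=4
xor edx, 15 → edx=4^15=11
imul ecx, edi → ecx=21*34=714
sub ebx, 2 → ebx=20-2=18
sub edi, ecx → edi=34-714=-680
add edx, esi → edx=11+23=34
After step 10: edi = -680.

-680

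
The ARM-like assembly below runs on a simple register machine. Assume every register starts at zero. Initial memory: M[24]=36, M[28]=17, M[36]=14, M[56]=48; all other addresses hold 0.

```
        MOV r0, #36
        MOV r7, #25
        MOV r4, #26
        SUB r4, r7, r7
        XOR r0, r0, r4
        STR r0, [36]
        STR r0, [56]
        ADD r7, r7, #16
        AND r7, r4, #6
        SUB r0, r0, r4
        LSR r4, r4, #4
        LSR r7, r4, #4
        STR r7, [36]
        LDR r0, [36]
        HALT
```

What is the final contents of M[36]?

MOV r0, #36 → r0=36
MOV r7, #25 → r7=25
MOV r4, #26 → r4=26
SUB r4, r7, r7 → r4=25-25=0
XOR r0, r0, r4 → r0=36^0=36
STR r0, [36] → M[36]=36
STR r0, [56] → M[56]=36
ADD r7, r7, #16 → r7=25+16=41
AND r7, r4, #6 → r7=0&6=0
SUB r0, r0, r4 → r0=36-0=36
LSR r4, r4, #4 → r4=0>>4=0
LSR r7, r4, #4 → r7=0>>4=0
STR r7, [36] → M[36]=0
LDR r0, [36] → r0=M[36]=0
halt.

0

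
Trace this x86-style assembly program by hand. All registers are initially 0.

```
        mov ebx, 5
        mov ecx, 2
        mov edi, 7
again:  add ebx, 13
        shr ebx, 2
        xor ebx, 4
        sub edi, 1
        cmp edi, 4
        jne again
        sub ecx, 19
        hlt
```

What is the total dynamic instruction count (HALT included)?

23

mov ebx, 5 → ebx=5
mov ecx, 2 → ecx=2
mov edi, 7 → edi=7
add ebx, 13 → ebx=5+13=18
shr ebx, 2 → ebx=18>>2=4
xor ebx, 4 → ebx=4^4=0
sub edi, 1 → edi=7-1=6
cmp edi, 4  (cmp 6,4)
jne again: taken
add ebx, 13 → ebx=0+13=13
shr ebx, 2 → ebx=13>>2=3
xor ebx, 4 → ebx=3^4=7
sub edi, 1 → edi=6-1=5
cmp edi, 4  (cmp 5,4)
jne again: taken
add ebx, 13 → ebx=7+13=20
shr ebx, 2 → ebx=20>>2=5
xor ebx, 4 → ebx=5^4=1
sub edi, 1 → edi=5-1=4
cmp edi, 4  (cmp 4,4)
jne again: not taken
sub ecx, 19 → ecx=2-19=-17
halt.
Total executed instructions: 23.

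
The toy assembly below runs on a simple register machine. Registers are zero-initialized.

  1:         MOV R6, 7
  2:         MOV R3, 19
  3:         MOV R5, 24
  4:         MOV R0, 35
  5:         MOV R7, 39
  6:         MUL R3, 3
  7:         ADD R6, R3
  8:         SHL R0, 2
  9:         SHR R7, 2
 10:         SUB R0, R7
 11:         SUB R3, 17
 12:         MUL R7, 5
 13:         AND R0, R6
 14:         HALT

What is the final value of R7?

45

after MOV R6, 7: R6=7
after MOV R3, 19: R3=19
after MOV R5, 24: R5=24
after MOV R0, 35: R0=35
after MOV R7, 39: R7=39
after MUL R3, 3: R3=19*3=57
after ADD R6, R3: R6=7+57=64
after SHL R0, 2: R0=35<<2=140
after SHR R7, 2: R7=39>>2=9
after SUB R0, R7: R0=140-9=131
after SUB R3, 17: R3=57-17=40
after MUL R7, 5: R7=9*5=45
after AND R0, R6: R0=131&64=0
halt.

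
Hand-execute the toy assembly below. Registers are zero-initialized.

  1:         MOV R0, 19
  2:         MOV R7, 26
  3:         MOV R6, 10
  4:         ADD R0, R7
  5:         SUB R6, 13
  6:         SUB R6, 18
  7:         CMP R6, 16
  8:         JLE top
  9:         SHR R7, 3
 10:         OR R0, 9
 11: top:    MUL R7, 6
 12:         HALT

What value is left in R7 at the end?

156

R0=19
R7=26
R6=10
R0=19+26=45
R6=10-13=-3
R6=(-3)-18=-21
CMP R6, 16  (cmp -21,16)
JLE top: taken
R7=26*6=156
halt.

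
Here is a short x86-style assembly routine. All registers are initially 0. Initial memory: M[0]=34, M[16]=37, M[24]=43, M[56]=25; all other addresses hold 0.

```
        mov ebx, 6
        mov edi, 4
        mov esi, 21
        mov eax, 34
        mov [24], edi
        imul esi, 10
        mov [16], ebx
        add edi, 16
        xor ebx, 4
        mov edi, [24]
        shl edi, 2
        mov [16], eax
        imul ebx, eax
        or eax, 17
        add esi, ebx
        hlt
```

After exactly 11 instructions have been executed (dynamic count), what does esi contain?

210

after mov ebx, 6: ebx=6
after mov edi, 4: edi=4
after mov esi, 21: esi=21
after mov eax, 34: eax=34
mov [24], edi → M[24]=4
after imul esi, 10: esi=21*10=210
mov [16], ebx → M[16]=6
after add edi, 16: edi=4+16=20
after xor ebx, 4: ebx=6^4=2
after mov edi, [24]: edi=M[24]=4
after shl edi, 2: edi=4<<2=16
After step 11: esi = 210.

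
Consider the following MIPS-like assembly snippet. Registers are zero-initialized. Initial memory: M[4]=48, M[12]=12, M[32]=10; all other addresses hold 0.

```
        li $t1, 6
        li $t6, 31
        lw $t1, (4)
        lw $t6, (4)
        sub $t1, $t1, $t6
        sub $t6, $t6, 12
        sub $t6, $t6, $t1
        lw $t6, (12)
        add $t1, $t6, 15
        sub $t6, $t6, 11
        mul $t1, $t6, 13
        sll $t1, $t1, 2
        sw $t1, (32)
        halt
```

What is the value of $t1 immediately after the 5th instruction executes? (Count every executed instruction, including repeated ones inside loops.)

$t1=6
$t6=31
$t1=M[4]=48
$t6=M[4]=48
$t1=48-48=0
After step 5: $t1 = 0.

0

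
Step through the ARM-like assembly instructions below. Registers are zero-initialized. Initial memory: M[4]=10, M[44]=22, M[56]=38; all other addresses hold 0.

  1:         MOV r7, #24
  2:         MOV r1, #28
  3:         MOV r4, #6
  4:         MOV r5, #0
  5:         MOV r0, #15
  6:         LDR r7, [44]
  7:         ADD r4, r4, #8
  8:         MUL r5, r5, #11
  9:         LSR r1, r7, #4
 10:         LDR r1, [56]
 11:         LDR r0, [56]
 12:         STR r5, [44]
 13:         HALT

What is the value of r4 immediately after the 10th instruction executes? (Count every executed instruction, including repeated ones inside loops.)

MOV r7, #24 → r7=24
MOV r1, #28 → r1=28
MOV r4, #6 → r4=6
MOV r5, #0 → r5=0
MOV r0, #15 → r0=15
LDR r7, [44] → r7=M[44]=22
ADD r4, r4, #8 → r4=6+8=14
MUL r5, r5, #11 → r5=0*11=0
LSR r1, r7, #4 → r1=22>>4=1
LDR r1, [56] → r1=M[56]=38
After step 10: r4 = 14.

14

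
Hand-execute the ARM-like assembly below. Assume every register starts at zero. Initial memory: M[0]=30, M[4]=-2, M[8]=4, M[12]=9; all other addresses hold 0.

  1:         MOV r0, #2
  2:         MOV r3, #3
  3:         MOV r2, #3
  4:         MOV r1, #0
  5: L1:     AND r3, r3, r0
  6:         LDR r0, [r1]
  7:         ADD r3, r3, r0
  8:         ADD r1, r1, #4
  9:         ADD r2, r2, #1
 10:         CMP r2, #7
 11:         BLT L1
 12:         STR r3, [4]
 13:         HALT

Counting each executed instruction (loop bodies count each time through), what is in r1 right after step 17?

MOV r0, #2 → r0=2
MOV r3, #3 → r3=3
MOV r2, #3 → r2=3
MOV r1, #0 → r1=0
AND r3, r3, r0 → r3=3&2=2
LDR r0, [r1] → r0=M[0]=30
ADD r3, r3, r0 → r3=2+30=32
ADD r1, r1, #4 → r1=0+4=4
ADD r2, r2, #1 → r2=3+1=4
CMP r2, #7  (cmp 4,7)
BLT L1: taken
AND r3, r3, r0 → r3=32&30=0
LDR r0, [r1] → r0=M[4]=-2
ADD r3, r3, r0 → r3=0+(-2)=-2
ADD r1, r1, #4 → r1=4+4=8
ADD r2, r2, #1 → r2=4+1=5
CMP r2, #7  (cmp 5,7)
After step 17: r1 = 8.

8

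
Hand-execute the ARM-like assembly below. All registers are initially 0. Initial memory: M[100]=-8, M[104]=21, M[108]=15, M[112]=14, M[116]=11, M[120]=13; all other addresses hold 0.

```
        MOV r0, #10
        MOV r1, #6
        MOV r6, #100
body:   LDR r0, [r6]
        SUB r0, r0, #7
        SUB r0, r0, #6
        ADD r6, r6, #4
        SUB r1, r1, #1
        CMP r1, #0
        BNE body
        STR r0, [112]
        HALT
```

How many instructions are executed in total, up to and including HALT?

after MOV r0, #10: r0=10
after MOV r1, #6: r1=6
after MOV r6, #100: r6=100
after LDR r0, [r6]: r0=M[100]=-8
after SUB r0, r0, #7: r0=(-8)-7=-15
after SUB r0, r0, #6: r0=(-15)-6=-21
after ADD r6, r6, #4: r6=100+4=104
after SUB r1, r1, #1: r1=6-1=5
CMP r1, #0  (cmp 5,0)
BNE body: taken
after LDR r0, [r6]: r0=M[104]=21
after SUB r0, r0, #7: r0=21-7=14
after SUB r0, r0, #6: r0=14-6=8
after ADD r6, r6, #4: r6=104+4=108
after SUB r1, r1, #1: r1=5-1=4
CMP r1, #0  (cmp 4,0)
BNE body: taken
after LDR r0, [r6]: r0=M[108]=15
after SUB r0, r0, #7: r0=15-7=8
after SUB r0, r0, #6: r0=8-6=2
after ADD r6, r6, #4: r6=108+4=112
after SUB r1, r1, #1: r1=4-1=3
CMP r1, #0  (cmp 3,0)
BNE body: taken
after LDR r0, [r6]: r0=M[112]=14
after SUB r0, r0, #7: r0=14-7=7
after SUB r0, r0, #6: r0=7-6=1
after ADD r6, r6, #4: r6=112+4=116
after SUB r1, r1, #1: r1=3-1=2
CMP r1, #0  (cmp 2,0)
BNE body: taken
after LDR r0, [r6]: r0=M[116]=11
after SUB r0, r0, #7: r0=11-7=4
after SUB r0, r0, #6: r0=4-6=-2
after ADD r6, r6, #4: r6=116+4=120
after SUB r1, r1, #1: r1=2-1=1
CMP r1, #0  (cmp 1,0)
BNE body: taken
after LDR r0, [r6]: r0=M[120]=13
after SUB r0, r0, #7: r0=13-7=6
after SUB r0, r0, #6: r0=6-6=0
after ADD r6, r6, #4: r6=120+4=124
after SUB r1, r1, #1: r1=1-1=0
CMP r1, #0  (cmp 0,0)
BNE body: not taken
STR r0, [112] → M[112]=0
halt.
Total executed instructions: 47.

47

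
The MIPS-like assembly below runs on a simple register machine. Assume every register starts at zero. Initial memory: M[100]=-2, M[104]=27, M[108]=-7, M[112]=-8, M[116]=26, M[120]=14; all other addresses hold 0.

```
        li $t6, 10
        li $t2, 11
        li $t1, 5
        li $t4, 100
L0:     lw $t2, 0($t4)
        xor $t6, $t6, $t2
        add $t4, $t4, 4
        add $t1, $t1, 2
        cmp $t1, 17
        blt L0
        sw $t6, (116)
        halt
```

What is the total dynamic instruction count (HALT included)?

42

after li $t6, 10: $t6=10
after li $t2, 11: $t2=11
after li $t1, 5: $t1=5
after li $t4, 100: $t4=100
after lw $t2, 0($t4): $t2=M[100]=-2
after xor $t6, $t6, $t2: $t6=10^(-2)=-12
after add $t4, $t4, 4: $t4=100+4=104
after add $t1, $t1, 2: $t1=5+2=7
cmp $t1, 17  (cmp 7,17)
blt L0: taken
after lw $t2, 0($t4): $t2=M[104]=27
after xor $t6, $t6, $t2: $t6=(-12)^27=-17
after add $t4, $t4, 4: $t4=104+4=108
after add $t1, $t1, 2: $t1=7+2=9
cmp $t1, 17  (cmp 9,17)
blt L0: taken
after lw $t2, 0($t4): $t2=M[108]=-7
after xor $t6, $t6, $t2: $t6=(-17)^(-7)=22
after add $t4, $t4, 4: $t4=108+4=112
after add $t1, $t1, 2: $t1=9+2=11
cmp $t1, 17  (cmp 11,17)
blt L0: taken
after lw $t2, 0($t4): $t2=M[112]=-8
after xor $t6, $t6, $t2: $t6=22^(-8)=-18
after add $t4, $t4, 4: $t4=112+4=116
after add $t1, $t1, 2: $t1=11+2=13
cmp $t1, 17  (cmp 13,17)
blt L0: taken
after lw $t2, 0($t4): $t2=M[116]=26
after xor $t6, $t6, $t2: $t6=(-18)^26=-12
after add $t4, $t4, 4: $t4=116+4=120
after add $t1, $t1, 2: $t1=13+2=15
cmp $t1, 17  (cmp 15,17)
blt L0: taken
after lw $t2, 0($t4): $t2=M[120]=14
after xor $t6, $t6, $t2: $t6=(-12)^14=-6
after add $t4, $t4, 4: $t4=120+4=124
after add $t1, $t1, 2: $t1=15+2=17
cmp $t1, 17  (cmp 17,17)
blt L0: not taken
sw $t6, (116) → M[116]=-6
halt.
Total executed instructions: 42.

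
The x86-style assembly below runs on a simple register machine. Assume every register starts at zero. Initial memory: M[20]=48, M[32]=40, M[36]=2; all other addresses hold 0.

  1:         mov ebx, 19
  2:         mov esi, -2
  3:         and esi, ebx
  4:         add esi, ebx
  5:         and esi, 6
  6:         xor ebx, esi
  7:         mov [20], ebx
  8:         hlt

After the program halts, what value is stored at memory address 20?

23

ebx=19
esi=-2
esi=(-2)&19=18
esi=18+19=37
esi=37&6=4
ebx=19^4=23
mov [20], ebx → M[20]=23
halt.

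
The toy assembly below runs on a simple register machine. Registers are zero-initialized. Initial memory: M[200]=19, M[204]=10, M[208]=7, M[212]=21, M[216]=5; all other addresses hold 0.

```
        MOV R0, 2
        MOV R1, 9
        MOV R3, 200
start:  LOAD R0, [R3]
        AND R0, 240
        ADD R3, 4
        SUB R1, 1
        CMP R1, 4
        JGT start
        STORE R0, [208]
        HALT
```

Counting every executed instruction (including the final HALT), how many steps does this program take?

35

R0=2
R1=9
R3=200
R0=M[200]=19
R0=19&240=16
R3=200+4=204
R1=9-1=8
CMP R1, 4  (cmp 8,4)
JGT start: taken
R0=M[204]=10
R0=10&240=0
R3=204+4=208
R1=8-1=7
CMP R1, 4  (cmp 7,4)
JGT start: taken
R0=M[208]=7
R0=7&240=0
R3=208+4=212
R1=7-1=6
CMP R1, 4  (cmp 6,4)
JGT start: taken
R0=M[212]=21
R0=21&240=16
R3=212+4=216
R1=6-1=5
CMP R1, 4  (cmp 5,4)
JGT start: taken
R0=M[216]=5
R0=5&240=0
R3=216+4=220
R1=5-1=4
CMP R1, 4  (cmp 4,4)
JGT start: not taken
STORE R0, [208] → M[208]=0
halt.
Total executed instructions: 35.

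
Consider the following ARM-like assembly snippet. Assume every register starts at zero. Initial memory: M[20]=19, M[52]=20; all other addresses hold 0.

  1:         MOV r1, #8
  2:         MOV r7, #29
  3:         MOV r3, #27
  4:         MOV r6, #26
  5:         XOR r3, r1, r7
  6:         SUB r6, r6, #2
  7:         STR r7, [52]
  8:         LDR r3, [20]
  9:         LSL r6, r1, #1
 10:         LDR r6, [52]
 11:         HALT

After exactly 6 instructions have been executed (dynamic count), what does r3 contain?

r1=8
r7=29
r3=27
r6=26
r3=8^29=21
r6=26-2=24
After step 6: r3 = 21.

21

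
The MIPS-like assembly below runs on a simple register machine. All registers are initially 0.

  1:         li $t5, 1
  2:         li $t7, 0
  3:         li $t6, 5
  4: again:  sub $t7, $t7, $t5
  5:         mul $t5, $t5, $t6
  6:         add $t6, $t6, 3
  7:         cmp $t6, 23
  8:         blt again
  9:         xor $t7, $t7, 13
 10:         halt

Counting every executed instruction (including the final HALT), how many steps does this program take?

li $t5, 1 → $t5=1
li $t7, 0 → $t7=0
li $t6, 5 → $t6=5
sub $t7, $t7, $t5 → $t7=0-1=-1
mul $t5, $t5, $t6 → $t5=1*5=5
add $t6, $t6, 3 → $t6=5+3=8
cmp $t6, 23  (cmp 8,23)
blt again: taken
sub $t7, $t7, $t5 → $t7=(-1)-5=-6
mul $t5, $t5, $t6 → $t5=5*8=40
add $t6, $t6, 3 → $t6=8+3=11
cmp $t6, 23  (cmp 11,23)
blt again: taken
sub $t7, $t7, $t5 → $t7=(-6)-40=-46
mul $t5, $t5, $t6 → $t5=40*11=440
add $t6, $t6, 3 → $t6=11+3=14
cmp $t6, 23  (cmp 14,23)
blt again: taken
sub $t7, $t7, $t5 → $t7=(-46)-440=-486
mul $t5, $t5, $t6 → $t5=440*14=6160
add $t6, $t6, 3 → $t6=14+3=17
cmp $t6, 23  (cmp 17,23)
blt again: taken
sub $t7, $t7, $t5 → $t7=(-486)-6160=-6646
mul $t5, $t5, $t6 → $t5=6160*17=104720
add $t6, $t6, 3 → $t6=17+3=20
cmp $t6, 23  (cmp 20,23)
blt again: taken
sub $t7, $t7, $t5 → $t7=(-6646)-104720=-111366
mul $t5, $t5, $t6 → $t5=104720*20=2094400
add $t6, $t6, 3 → $t6=20+3=23
cmp $t6, 23  (cmp 23,23)
blt again: not taken
xor $t7, $t7, 13 → $t7=(-111366)^13=-111369
halt.
Total executed instructions: 35.

35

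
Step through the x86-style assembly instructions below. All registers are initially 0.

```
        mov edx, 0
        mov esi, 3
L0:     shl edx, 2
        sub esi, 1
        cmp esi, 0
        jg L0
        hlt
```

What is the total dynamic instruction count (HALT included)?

15

mov edx, 0 → edx=0
mov esi, 3 → esi=3
shl edx, 2 → edx=0<<2=0
sub esi, 1 → esi=3-1=2
cmp esi, 0  (cmp 2,0)
jg L0: taken
shl edx, 2 → edx=0<<2=0
sub esi, 1 → esi=2-1=1
cmp esi, 0  (cmp 1,0)
jg L0: taken
shl edx, 2 → edx=0<<2=0
sub esi, 1 → esi=1-1=0
cmp esi, 0  (cmp 0,0)
jg L0: not taken
halt.
Total executed instructions: 15.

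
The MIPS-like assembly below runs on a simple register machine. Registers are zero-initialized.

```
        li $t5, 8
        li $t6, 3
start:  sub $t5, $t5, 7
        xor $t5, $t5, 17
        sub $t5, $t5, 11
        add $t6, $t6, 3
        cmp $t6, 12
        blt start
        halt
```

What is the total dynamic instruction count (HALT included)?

21

after li $t5, 8: $t5=8
after li $t6, 3: $t6=3
after sub $t5, $t5, 7: $t5=8-7=1
after xor $t5, $t5, 17: $t5=1^17=16
after sub $t5, $t5, 11: $t5=16-11=5
after add $t6, $t6, 3: $t6=3+3=6
cmp $t6, 12  (cmp 6,12)
blt start: taken
after sub $t5, $t5, 7: $t5=5-7=-2
after xor $t5, $t5, 17: $t5=(-2)^17=-17
after sub $t5, $t5, 11: $t5=(-17)-11=-28
after add $t6, $t6, 3: $t6=6+3=9
cmp $t6, 12  (cmp 9,12)
blt start: taken
after sub $t5, $t5, 7: $t5=(-28)-7=-35
after xor $t5, $t5, 17: $t5=(-35)^17=-52
after sub $t5, $t5, 11: $t5=(-52)-11=-63
after add $t6, $t6, 3: $t6=9+3=12
cmp $t6, 12  (cmp 12,12)
blt start: not taken
halt.
Total executed instructions: 21.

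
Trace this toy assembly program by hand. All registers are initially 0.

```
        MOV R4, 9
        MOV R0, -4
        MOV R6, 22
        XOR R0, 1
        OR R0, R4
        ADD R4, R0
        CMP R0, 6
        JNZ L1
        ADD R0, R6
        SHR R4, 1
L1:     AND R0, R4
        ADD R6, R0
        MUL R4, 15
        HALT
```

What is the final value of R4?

90

after MOV R4, 9: R4=9
after MOV R0, -4: R0=-4
after MOV R6, 22: R6=22
after XOR R0, 1: R0=(-4)^1=-3
after OR R0, R4: R0=(-3)|9=-3
after ADD R4, R0: R4=9+(-3)=6
CMP R0, 6  (cmp -3,6)
JNZ L1: taken
after AND R0, R4: R0=(-3)&6=4
after ADD R6, R0: R6=22+4=26
after MUL R4, 15: R4=6*15=90
halt.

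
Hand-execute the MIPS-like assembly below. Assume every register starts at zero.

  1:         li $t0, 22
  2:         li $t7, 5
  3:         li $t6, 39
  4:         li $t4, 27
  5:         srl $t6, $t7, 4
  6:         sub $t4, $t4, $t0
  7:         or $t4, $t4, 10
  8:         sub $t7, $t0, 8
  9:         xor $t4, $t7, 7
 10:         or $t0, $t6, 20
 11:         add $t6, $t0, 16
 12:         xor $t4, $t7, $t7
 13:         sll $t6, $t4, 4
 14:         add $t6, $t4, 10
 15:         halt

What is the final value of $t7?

after li $t0, 22: $t0=22
after li $t7, 5: $t7=5
after li $t6, 39: $t6=39
after li $t4, 27: $t4=27
after srl $t6, $t7, 4: $t6=5>>4=0
after sub $t4, $t4, $t0: $t4=27-22=5
after or $t4, $t4, 10: $t4=5|10=15
after sub $t7, $t0, 8: $t7=22-8=14
after xor $t4, $t7, 7: $t4=14^7=9
after or $t0, $t6, 20: $t0=0|20=20
after add $t6, $t0, 16: $t6=20+16=36
after xor $t4, $t7, $t7: $t4=14^14=0
after sll $t6, $t4, 4: $t6=0<<4=0
after add $t6, $t4, 10: $t6=0+10=10
halt.

14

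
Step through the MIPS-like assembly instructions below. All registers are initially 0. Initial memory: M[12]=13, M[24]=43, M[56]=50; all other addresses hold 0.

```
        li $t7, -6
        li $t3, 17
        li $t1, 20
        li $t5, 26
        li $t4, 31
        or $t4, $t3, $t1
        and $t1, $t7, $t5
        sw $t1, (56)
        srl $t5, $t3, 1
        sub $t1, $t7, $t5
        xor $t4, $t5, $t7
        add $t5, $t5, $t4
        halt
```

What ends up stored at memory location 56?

26

$t7=-6
$t3=17
$t1=20
$t5=26
$t4=31
$t4=17|20=21
$t1=(-6)&26=26
sw $t1, (56) → M[56]=26
$t5=17>>1=8
$t1=(-6)-8=-14
$t4=8^(-6)=-14
$t5=8+(-14)=-6
halt.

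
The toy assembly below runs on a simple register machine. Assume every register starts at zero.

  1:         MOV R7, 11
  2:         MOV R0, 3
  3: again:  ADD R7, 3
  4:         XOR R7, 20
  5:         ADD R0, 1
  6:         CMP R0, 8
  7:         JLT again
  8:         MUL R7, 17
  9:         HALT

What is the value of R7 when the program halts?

102

R7=11
R0=3
R7=11+3=14
R7=14^20=26
R0=3+1=4
CMP R0, 8  (cmp 4,8)
JLT again: taken
R7=26+3=29
R7=29^20=9
R0=4+1=5
CMP R0, 8  (cmp 5,8)
JLT again: taken
R7=9+3=12
R7=12^20=24
R0=5+1=6
CMP R0, 8  (cmp 6,8)
JLT again: taken
R7=24+3=27
R7=27^20=15
R0=6+1=7
CMP R0, 8  (cmp 7,8)
JLT again: taken
R7=15+3=18
R7=18^20=6
R0=7+1=8
CMP R0, 8  (cmp 8,8)
JLT again: not taken
R7=6*17=102
halt.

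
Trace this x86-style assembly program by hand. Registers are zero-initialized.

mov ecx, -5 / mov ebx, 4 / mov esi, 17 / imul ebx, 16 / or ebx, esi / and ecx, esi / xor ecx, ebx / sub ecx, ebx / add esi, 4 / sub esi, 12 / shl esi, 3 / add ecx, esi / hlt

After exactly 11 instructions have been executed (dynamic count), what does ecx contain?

after mov ecx, -5: ecx=-5
after mov ebx, 4: ebx=4
after mov esi, 17: esi=17
after imul ebx, 16: ebx=4*16=64
after or ebx, esi: ebx=64|17=81
after and ecx, esi: ecx=(-5)&17=17
after xor ecx, ebx: ecx=17^81=64
after sub ecx, ebx: ecx=64-81=-17
after add esi, 4: esi=17+4=21
after sub esi, 12: esi=21-12=9
after shl esi, 3: esi=9<<3=72
After step 11: ecx = -17.

-17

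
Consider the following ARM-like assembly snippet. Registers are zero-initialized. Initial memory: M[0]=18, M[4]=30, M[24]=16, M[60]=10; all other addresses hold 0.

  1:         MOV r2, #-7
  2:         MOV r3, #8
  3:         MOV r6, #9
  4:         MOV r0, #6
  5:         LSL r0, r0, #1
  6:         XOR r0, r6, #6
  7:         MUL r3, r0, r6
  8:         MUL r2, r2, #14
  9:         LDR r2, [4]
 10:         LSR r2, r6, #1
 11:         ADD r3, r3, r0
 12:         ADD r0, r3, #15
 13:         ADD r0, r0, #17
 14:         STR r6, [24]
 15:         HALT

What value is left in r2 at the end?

after MOV r2, #-7: r2=-7
after MOV r3, #8: r3=8
after MOV r6, #9: r6=9
after MOV r0, #6: r0=6
after LSL r0, r0, #1: r0=6<<1=12
after XOR r0, r6, #6: r0=9^6=15
after MUL r3, r0, r6: r3=15*9=135
after MUL r2, r2, #14: r2=(-7)*14=-98
after LDR r2, [4]: r2=M[4]=30
after LSR r2, r6, #1: r2=9>>1=4
after ADD r3, r3, r0: r3=135+15=150
after ADD r0, r3, #15: r0=150+15=165
after ADD r0, r0, #17: r0=165+17=182
STR r6, [24] → M[24]=9
halt.

4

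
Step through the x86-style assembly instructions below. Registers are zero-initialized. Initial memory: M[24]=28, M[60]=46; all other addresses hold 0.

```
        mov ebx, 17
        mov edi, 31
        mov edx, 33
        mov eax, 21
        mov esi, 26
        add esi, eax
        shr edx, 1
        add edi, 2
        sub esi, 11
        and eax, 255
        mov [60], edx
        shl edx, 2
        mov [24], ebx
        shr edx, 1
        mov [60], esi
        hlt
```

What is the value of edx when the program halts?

after mov ebx, 17: ebx=17
after mov edi, 31: edi=31
after mov edx, 33: edx=33
after mov eax, 21: eax=21
after mov esi, 26: esi=26
after add esi, eax: esi=26+21=47
after shr edx, 1: edx=33>>1=16
after add edi, 2: edi=31+2=33
after sub esi, 11: esi=47-11=36
after and eax, 255: eax=21&255=21
mov [60], edx → M[60]=16
after shl edx, 2: edx=16<<2=64
mov [24], ebx → M[24]=17
after shr edx, 1: edx=64>>1=32
mov [60], esi → M[60]=36
halt.

32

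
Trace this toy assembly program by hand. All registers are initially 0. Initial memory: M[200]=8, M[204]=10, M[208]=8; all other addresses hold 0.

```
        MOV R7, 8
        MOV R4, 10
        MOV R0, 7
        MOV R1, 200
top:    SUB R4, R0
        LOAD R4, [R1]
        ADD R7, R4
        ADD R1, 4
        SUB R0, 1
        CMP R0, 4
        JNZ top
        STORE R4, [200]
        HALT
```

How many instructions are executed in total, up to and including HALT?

R7=8
R4=10
R0=7
R1=200
R4=10-7=3
R4=M[200]=8
R7=8+8=16
R1=200+4=204
R0=7-1=6
CMP R0, 4  (cmp 6,4)
JNZ top: taken
R4=8-6=2
R4=M[204]=10
R7=16+10=26
R1=204+4=208
R0=6-1=5
CMP R0, 4  (cmp 5,4)
JNZ top: taken
R4=10-5=5
R4=M[208]=8
R7=26+8=34
R1=208+4=212
R0=5-1=4
CMP R0, 4  (cmp 4,4)
JNZ top: not taken
STORE R4, [200] → M[200]=8
halt.
Total executed instructions: 27.

27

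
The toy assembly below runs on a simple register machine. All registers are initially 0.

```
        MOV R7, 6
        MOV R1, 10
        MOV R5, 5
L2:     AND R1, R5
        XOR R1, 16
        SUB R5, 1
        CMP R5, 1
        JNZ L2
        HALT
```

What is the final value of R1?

16

R7=6
R1=10
R5=5
R1=10&5=0
R1=0^16=16
R5=5-1=4
CMP R5, 1  (cmp 4,1)
JNZ L2: taken
R1=16&4=0
R1=0^16=16
R5=4-1=3
CMP R5, 1  (cmp 3,1)
JNZ L2: taken
R1=16&3=0
R1=0^16=16
R5=3-1=2
CMP R5, 1  (cmp 2,1)
JNZ L2: taken
R1=16&2=0
R1=0^16=16
R5=2-1=1
CMP R5, 1  (cmp 1,1)
JNZ L2: not taken
halt.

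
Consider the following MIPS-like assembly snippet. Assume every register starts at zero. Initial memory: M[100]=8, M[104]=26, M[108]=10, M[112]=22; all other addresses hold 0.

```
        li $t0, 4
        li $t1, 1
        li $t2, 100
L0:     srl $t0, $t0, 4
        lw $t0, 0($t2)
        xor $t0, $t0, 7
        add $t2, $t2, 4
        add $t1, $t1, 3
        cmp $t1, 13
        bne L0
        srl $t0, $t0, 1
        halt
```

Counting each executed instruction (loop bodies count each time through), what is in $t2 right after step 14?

$t0=4
$t1=1
$t2=100
$t0=4>>4=0
$t0=M[100]=8
$t0=8^7=15
$t2=100+4=104
$t1=1+3=4
cmp $t1, 13  (cmp 4,13)
bne L0: taken
$t0=15>>4=0
$t0=M[104]=26
$t0=26^7=29
$t2=104+4=108
After step 14: $t2 = 108.

108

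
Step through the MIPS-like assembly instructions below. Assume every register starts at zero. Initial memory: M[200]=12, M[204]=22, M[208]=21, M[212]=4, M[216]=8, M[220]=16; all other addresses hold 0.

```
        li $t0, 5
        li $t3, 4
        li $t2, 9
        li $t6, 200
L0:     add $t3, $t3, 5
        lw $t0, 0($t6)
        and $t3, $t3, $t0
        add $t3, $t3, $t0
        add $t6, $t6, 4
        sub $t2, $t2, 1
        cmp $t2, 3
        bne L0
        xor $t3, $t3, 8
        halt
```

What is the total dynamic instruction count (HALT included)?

$t0=5
$t3=4
$t2=9
$t6=200
$t3=4+5=9
$t0=M[200]=12
$t3=9&12=8
$t3=8+12=20
$t6=200+4=204
$t2=9-1=8
cmp $t2, 3  (cmp 8,3)
bne L0: taken
$t3=20+5=25
$t0=M[204]=22
$t3=25&22=16
$t3=16+22=38
$t6=204+4=208
$t2=8-1=7
cmp $t2, 3  (cmp 7,3)
bne L0: taken
$t3=38+5=43
$t0=M[208]=21
$t3=43&21=1
$t3=1+21=22
$t6=208+4=212
$t2=7-1=6
cmp $t2, 3  (cmp 6,3)
bne L0: taken
$t3=22+5=27
$t0=M[212]=4
$t3=27&4=0
$t3=0+4=4
$t6=212+4=216
$t2=6-1=5
cmp $t2, 3  (cmp 5,3)
bne L0: taken
$t3=4+5=9
$t0=M[216]=8
$t3=9&8=8
$t3=8+8=16
$t6=216+4=220
$t2=5-1=4
cmp $t2, 3  (cmp 4,3)
bne L0: taken
$t3=16+5=21
$t0=M[220]=16
$t3=21&16=16
$t3=16+16=32
$t6=220+4=224
$t2=4-1=3
cmp $t2, 3  (cmp 3,3)
bne L0: not taken
$t3=32^8=40
halt.
Total executed instructions: 54.

54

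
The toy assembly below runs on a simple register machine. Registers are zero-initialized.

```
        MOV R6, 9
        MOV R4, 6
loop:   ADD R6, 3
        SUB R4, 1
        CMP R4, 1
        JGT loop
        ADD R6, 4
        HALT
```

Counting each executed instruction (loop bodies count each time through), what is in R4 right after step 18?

MOV R6, 9 → R6=9
MOV R4, 6 → R4=6
ADD R6, 3 → R6=9+3=12
SUB R4, 1 → R4=6-1=5
CMP R4, 1  (cmp 5,1)
JGT loop: taken
ADD R6, 3 → R6=12+3=15
SUB R4, 1 → R4=5-1=4
CMP R4, 1  (cmp 4,1)
JGT loop: taken
ADD R6, 3 → R6=15+3=18
SUB R4, 1 → R4=4-1=3
CMP R4, 1  (cmp 3,1)
JGT loop: taken
ADD R6, 3 → R6=18+3=21
SUB R4, 1 → R4=3-1=2
CMP R4, 1  (cmp 2,1)
JGT loop: taken
After step 18: R4 = 2.

2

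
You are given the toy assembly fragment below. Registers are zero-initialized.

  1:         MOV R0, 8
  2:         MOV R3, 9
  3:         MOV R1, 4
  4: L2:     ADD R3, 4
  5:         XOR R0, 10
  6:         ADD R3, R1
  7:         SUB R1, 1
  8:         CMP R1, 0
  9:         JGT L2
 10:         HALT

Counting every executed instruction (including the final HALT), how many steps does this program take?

MOV R0, 8 → R0=8
MOV R3, 9 → R3=9
MOV R1, 4 → R1=4
ADD R3, 4 → R3=9+4=13
XOR R0, 10 → R0=8^10=2
ADD R3, R1 → R3=13+4=17
SUB R1, 1 → R1=4-1=3
CMP R1, 0  (cmp 3,0)
JGT L2: taken
ADD R3, 4 → R3=17+4=21
XOR R0, 10 → R0=2^10=8
ADD R3, R1 → R3=21+3=24
SUB R1, 1 → R1=3-1=2
CMP R1, 0  (cmp 2,0)
JGT L2: taken
ADD R3, 4 → R3=24+4=28
XOR R0, 10 → R0=8^10=2
ADD R3, R1 → R3=28+2=30
SUB R1, 1 → R1=2-1=1
CMP R1, 0  (cmp 1,0)
JGT L2: taken
ADD R3, 4 → R3=30+4=34
XOR R0, 10 → R0=2^10=8
ADD R3, R1 → R3=34+1=35
SUB R1, 1 → R1=1-1=0
CMP R1, 0  (cmp 0,0)
JGT L2: not taken
halt.
Total executed instructions: 28.

28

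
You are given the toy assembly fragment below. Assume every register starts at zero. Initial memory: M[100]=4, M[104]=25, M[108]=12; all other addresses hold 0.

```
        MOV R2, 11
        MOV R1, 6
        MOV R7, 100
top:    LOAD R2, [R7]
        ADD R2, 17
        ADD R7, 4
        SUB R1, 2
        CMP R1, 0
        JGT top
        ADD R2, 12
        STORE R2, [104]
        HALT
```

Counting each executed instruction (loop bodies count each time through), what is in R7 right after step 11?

104

MOV R2, 11 → R2=11
MOV R1, 6 → R1=6
MOV R7, 100 → R7=100
LOAD R2, [R7] → R2=M[100]=4
ADD R2, 17 → R2=4+17=21
ADD R7, 4 → R7=100+4=104
SUB R1, 2 → R1=6-2=4
CMP R1, 0  (cmp 4,0)
JGT top: taken
LOAD R2, [R7] → R2=M[104]=25
ADD R2, 17 → R2=25+17=42
After step 11: R7 = 104.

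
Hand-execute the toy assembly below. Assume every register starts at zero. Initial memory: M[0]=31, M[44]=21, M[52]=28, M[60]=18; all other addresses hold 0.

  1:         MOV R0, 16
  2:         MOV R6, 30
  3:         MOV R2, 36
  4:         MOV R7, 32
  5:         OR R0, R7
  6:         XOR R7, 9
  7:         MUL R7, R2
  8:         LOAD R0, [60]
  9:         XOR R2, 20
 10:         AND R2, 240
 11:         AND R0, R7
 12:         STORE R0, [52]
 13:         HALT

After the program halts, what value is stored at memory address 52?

after MOV R0, 16: R0=16
after MOV R6, 30: R6=30
after MOV R2, 36: R2=36
after MOV R7, 32: R7=32
after OR R0, R7: R0=16|32=48
after XOR R7, 9: R7=32^9=41
after MUL R7, R2: R7=41*36=1476
after LOAD R0, [60]: R0=M[60]=18
after XOR R2, 20: R2=36^20=48
after AND R2, 240: R2=48&240=48
after AND R0, R7: R0=18&1476=0
STORE R0, [52] → M[52]=0
halt.

0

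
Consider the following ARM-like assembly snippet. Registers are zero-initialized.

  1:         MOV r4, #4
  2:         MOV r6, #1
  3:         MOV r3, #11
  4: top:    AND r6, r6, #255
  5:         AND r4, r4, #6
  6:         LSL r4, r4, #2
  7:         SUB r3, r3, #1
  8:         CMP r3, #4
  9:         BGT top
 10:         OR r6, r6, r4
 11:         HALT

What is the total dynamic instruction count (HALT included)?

47

r4=4
r6=1
r3=11
r6=1&255=1
r4=4&6=4
r4=4<<2=16
r3=11-1=10
CMP r3, #4  (cmp 10,4)
BGT top: taken
r6=1&255=1
r4=16&6=0
r4=0<<2=0
r3=10-1=9
CMP r3, #4  (cmp 9,4)
BGT top: taken
r6=1&255=1
r4=0&6=0
r4=0<<2=0
r3=9-1=8
CMP r3, #4  (cmp 8,4)
BGT top: taken
r6=1&255=1
r4=0&6=0
r4=0<<2=0
r3=8-1=7
CMP r3, #4  (cmp 7,4)
BGT top: taken
r6=1&255=1
r4=0&6=0
r4=0<<2=0
r3=7-1=6
CMP r3, #4  (cmp 6,4)
BGT top: taken
r6=1&255=1
r4=0&6=0
r4=0<<2=0
r3=6-1=5
CMP r3, #4  (cmp 5,4)
BGT top: taken
r6=1&255=1
r4=0&6=0
r4=0<<2=0
r3=5-1=4
CMP r3, #4  (cmp 4,4)
BGT top: not taken
r6=1|0=1
halt.
Total executed instructions: 47.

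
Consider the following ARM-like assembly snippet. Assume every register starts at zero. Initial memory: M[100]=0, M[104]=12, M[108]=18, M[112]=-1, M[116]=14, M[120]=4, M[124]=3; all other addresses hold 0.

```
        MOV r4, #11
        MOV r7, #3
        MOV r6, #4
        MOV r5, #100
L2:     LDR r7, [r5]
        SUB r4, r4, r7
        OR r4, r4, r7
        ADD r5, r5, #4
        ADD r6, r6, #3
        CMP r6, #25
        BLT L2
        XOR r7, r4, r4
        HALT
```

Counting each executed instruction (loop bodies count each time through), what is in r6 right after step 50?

r4=11
r7=3
r6=4
r5=100
r7=M[100]=0
r4=11-0=11
r4=11|0=11
r5=100+4=104
r6=4+3=7
CMP r6, #25  (cmp 7,25)
BLT L2: taken
r7=M[104]=12
r4=11-12=-1
r4=(-1)|12=-1
r5=104+4=108
r6=7+3=10
CMP r6, #25  (cmp 10,25)
BLT L2: taken
r7=M[108]=18
r4=(-1)-18=-19
r4=(-19)|18=-1
r5=108+4=112
r6=10+3=13
CMP r6, #25  (cmp 13,25)
BLT L2: taken
r7=M[112]=-1
r4=(-1)-(-1)=0
r4=0|(-1)=-1
r5=112+4=116
r6=13+3=16
CMP r6, #25  (cmp 16,25)
BLT L2: taken
r7=M[116]=14
r4=(-1)-14=-15
r4=(-15)|14=-1
r5=116+4=120
r6=16+3=19
CMP r6, #25  (cmp 19,25)
BLT L2: taken
r7=M[120]=4
r4=(-1)-4=-5
r4=(-5)|4=-1
r5=120+4=124
r6=19+3=22
CMP r6, #25  (cmp 22,25)
BLT L2: taken
r7=M[124]=3
r4=(-1)-3=-4
r4=(-4)|3=-1
r5=124+4=128
After step 50: r6 = 22.

22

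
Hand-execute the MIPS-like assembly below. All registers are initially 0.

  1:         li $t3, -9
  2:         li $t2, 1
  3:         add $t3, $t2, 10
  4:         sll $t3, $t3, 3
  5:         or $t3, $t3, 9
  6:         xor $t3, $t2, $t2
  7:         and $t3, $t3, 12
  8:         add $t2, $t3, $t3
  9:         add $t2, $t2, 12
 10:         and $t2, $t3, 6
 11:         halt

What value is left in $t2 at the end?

0

after li $t3, -9: $t3=-9
after li $t2, 1: $t2=1
after add $t3, $t2, 10: $t3=1+10=11
after sll $t3, $t3, 3: $t3=11<<3=88
after or $t3, $t3, 9: $t3=88|9=89
after xor $t3, $t2, $t2: $t3=1^1=0
after and $t3, $t3, 12: $t3=0&12=0
after add $t2, $t3, $t3: $t2=0+0=0
after add $t2, $t2, 12: $t2=0+12=12
after and $t2, $t3, 6: $t2=0&6=0
halt.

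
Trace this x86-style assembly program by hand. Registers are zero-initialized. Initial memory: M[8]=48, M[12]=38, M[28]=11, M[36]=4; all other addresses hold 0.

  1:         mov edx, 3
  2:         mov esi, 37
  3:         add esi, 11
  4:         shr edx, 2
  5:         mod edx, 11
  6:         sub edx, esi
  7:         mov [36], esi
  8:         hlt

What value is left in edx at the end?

edx=3
esi=37
esi=37+11=48
edx=3>>2=0
edx=0%11=0
edx=0-48=-48
mov [36], esi → M[36]=48
halt.

-48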